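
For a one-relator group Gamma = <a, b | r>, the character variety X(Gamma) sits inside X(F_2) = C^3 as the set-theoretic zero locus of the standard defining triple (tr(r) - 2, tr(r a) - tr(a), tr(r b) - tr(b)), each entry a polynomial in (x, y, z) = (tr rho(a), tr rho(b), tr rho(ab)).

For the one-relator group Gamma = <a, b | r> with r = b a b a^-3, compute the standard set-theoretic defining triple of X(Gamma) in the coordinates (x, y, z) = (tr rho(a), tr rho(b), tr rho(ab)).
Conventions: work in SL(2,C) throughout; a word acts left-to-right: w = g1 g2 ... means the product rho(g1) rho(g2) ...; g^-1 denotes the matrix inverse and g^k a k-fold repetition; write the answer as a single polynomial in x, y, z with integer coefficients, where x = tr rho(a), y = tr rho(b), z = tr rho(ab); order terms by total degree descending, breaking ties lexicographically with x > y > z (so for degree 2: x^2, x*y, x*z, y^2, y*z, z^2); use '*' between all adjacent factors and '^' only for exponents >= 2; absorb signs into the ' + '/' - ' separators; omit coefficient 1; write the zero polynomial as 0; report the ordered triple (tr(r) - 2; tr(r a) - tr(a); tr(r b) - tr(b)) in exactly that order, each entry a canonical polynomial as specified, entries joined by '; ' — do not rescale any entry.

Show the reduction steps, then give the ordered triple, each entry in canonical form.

so trace(b a b) = trace(b)*trace(a b) - trace(a)  (reduce the b square) = y*z - x
reduce: trace(b a b a) = trace(b a)*trace(b a) - trace(1)  (split on b) = z^2 - 2
trace(a^-1 b a b) = trace(b a b)*trace(a) - trace(b a b a)  (eliminate a^-1) = x*y*z - x^2 - z^2 + 2
reduce: trace(a^-1 b a b a^-1) = trace(a^-1 b a b)*trace(a) - trace(a^-1 b a b a)  (eliminate a^-1) = x^2*y*z - x^3 - x*z^2 - y*z + 3*x
trace(b a b a^-3) = trace(a^-1 b a b a^-1)*trace(a) - trace(a^-1 b a b)  (eliminate a^-1) = x^3*y*z - x^4 - x^2*z^2 - 2*x*y*z + 4*x^2 + z^2 - 2
so trace(b^2 a b) = trace(b)*trace(b a b) - trace(b a) = y^2*z - x*y - z
trace(a b a) = trace(a)*trace(b a) - trace(b) = x*z - y
so trace(b^2 a b a) = trace(b)*trace(a b a b) - trace(a b a) = y*z^2 - x*z - y
trace(b^2 a b a^-1) = trace(b^2 a b)*trace(a) - trace(b^2 a b a) = x*y^2*z - x^2*y - y*z^2 + y
reduce: trace(a^-2 b^2 a b) = trace(b^2 a b a^-1)*trace(a) - trace(b^2 a b) = x^2*y^2*z - x^3*y - x*y*z^2 - y^2*z + 2*x*y + z
so trace(b a b a^-3 b) = trace(a^-2 b^2 a b)*trace(a) - trace(a^-2 b^2 a b a) = x^3*y^2*z - x^4*y - x^2*y*z^2 - 2*x*y^2*z + 3*x^2*y + y*z^2 + x*z - y
assemble the triple (trace(r) - 2; trace(r a) - x; trace(r b) - y)

x^3*y*z - x^4 - x^2*z^2 - 2*x*y*z + 4*x^2 + z^2 - 4; x^2*y*z - x^3 - x*z^2 - y*z + 2*x; x^3*y^2*z - x^4*y - x^2*y*z^2 - 2*x*y^2*z + 3*x^2*y + y*z^2 + x*z - 2*y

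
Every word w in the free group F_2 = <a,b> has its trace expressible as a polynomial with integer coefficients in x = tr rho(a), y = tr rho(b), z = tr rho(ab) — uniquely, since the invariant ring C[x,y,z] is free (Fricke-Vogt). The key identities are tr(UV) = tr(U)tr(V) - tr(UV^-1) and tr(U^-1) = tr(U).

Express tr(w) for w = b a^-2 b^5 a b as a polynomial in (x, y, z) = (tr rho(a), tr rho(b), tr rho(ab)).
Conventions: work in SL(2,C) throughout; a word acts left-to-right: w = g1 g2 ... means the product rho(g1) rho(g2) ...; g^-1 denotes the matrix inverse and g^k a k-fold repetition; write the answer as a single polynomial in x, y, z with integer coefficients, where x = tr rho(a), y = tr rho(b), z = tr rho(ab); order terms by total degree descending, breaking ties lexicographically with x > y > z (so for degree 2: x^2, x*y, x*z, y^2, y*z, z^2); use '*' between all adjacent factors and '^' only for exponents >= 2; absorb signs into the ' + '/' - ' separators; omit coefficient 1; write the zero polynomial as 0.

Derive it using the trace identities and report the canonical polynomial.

x^2*y^6*z - x^3*y^5 - x*y^5*z^2 - 3*x^2*y^4*z - y^6*z + 3*x^3*y^3 + x*y^5 + 3*x*y^3*z^2 + x^2*y^2*z + 5*y^4*z - x^3*y - 3*x*y^3 - x*y*z^2 - 6*y^2*z + z

reduce: tr(a b^2) = tr(b) tr(a b) - tr(a) = y*z - x
tr(a b^3) = tr(b) tr(a b^2) - tr(a b) = y^2*z - x*y - z
tr(a b^4) = tr(b) tr(a b^3) - tr(a b^2) = y^3*z - x*y^2 - 2*y*z + x
reduce: tr(b a b^4) = tr(b) tr(a b^4) - tr(a b^3) = y^4*z - x*y^3 - 3*y^2*z + 2*x*y + z
reduce: tr(b^4 a b^2) = tr(b) tr(b a b^4) - tr(b a b^3) = y^5*z - x*y^4 - 4*y^3*z + 3*x*y^2 + 3*y*z - x
reduce: tr(b^5 a b^2) = tr(b) tr(b^4 a b^2) - tr(b^4 a b) = y^6*z - x*y^5 - 5*y^4*z + 4*x*y^3 + 6*y^2*z - 3*x*y - z
tr(a b a b) = tr(a b) tr(a b) - tr(1) = z^2 - 2
tr(a b a) = tr(a) tr(b a) - tr(b) = x*z - y
tr(a b^2 a b) = tr(b) tr(a b a b) - tr(a b a) = y*z^2 - x*z - y
reduce: tr(a^2) = tr(a) tr(a) - tr(1) = x^2 - 2
reduce: tr(a b^2 a) = tr(b) tr(a^2 b) - tr(a^2) = x*y*z - x^2 - y^2 + 2
tr(b a b^2 a b) = tr(b) tr(a b^2 a b) - tr(a b^2 a) = y^2*z^2 - 2*x*y*z + x^2 - 2
reduce: tr(b^2 a b^2 a b) = tr(b) tr(b a b^2 a b) - tr(b a b^2 a) = y^3*z^2 - 2*x*y^2*z + x^2*y - y*z^2 + x*z - y
reduce: tr(b^3 a b^2 a b) = tr(b) tr(b^2 a b^2 a b) - tr(b^2 a b^2 a) = y^4*z^2 - 2*x*y^3*z + x^2*y^2 - 2*y^2*z^2 + 3*x*y*z - x^2 - y^2 + 2
reduce: tr(b^5 a b^2 a) = tr(b) tr(b^3 a b^2 a b) - tr(b^3 a b^2 a) = y^5*z^2 - 2*x*y^4*z + x^2*y^3 - 3*y^3*z^2 + 5*x*y^2*z - 2*x^2*y - y^3 + y*z^2 - x*z + 3*y
reduce: tr(b^5 a b^2 a^-1) = tr(b^5 a b^2) tr(a) - tr(b^5 a b^2 a) = x*y^6*z - x^2*y^5 - y^5*z^2 - 3*x*y^4*z + 3*x^2*y^3 + 3*y^3*z^2 + x*y^2*z - x^2*y + y^3 - y*z^2 - 3*y
tr(b a^-2 b^5 a b) = tr(b^5 a b^2 a^-1) tr(a) - tr(b^5 a b^2) = x^2*y^6*z - x^3*y^5 - x*y^5*z^2 - 3*x^2*y^4*z - y^6*z + 3*x^3*y^3 + x*y^5 + 3*x*y^3*z^2 + x^2*y^2*z + 5*y^4*z - x^3*y - 3*x*y^3 - x*y*z^2 - 6*y^2*z + z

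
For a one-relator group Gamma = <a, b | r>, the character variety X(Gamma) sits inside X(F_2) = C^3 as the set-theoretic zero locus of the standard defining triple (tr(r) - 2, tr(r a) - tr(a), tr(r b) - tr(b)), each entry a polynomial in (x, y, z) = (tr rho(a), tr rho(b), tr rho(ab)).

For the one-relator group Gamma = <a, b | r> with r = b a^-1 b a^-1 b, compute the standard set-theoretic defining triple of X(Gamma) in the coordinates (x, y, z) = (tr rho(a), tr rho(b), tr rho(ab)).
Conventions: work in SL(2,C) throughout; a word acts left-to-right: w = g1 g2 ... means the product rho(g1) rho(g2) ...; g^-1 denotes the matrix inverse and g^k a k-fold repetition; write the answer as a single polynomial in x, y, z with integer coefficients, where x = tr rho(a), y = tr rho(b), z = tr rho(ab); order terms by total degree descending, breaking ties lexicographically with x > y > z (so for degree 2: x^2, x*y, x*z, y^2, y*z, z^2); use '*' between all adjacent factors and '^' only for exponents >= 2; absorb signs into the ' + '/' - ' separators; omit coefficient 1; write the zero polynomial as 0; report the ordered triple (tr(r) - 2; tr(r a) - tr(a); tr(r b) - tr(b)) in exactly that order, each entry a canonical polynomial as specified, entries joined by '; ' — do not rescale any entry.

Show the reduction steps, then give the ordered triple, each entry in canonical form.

x^2*y^3 - 2*x*y^2*z - x^2*y + y*z^2 + x*z - y - 2; x^2*y^2*z - x^3*y - 2*x*y*z^2 + x^2*z + z^3 + 2*x*y - x - 3*z; x^2*y^4 - 2*x*y^3*z - 2*x^2*y^2 + y^2*z^2 + 3*x*y*z - y^2 - z^2 - y + 2

tr(b^2) = tr(b) tr(b) - tr(1)   [square of b] = y^2 - 2
next, tr(b^3) = tr(b) tr(b^2) - tr(b)   [square of b] = y^3 - 3*y
tr(a b^2) = tr(b) tr(a b) - tr(a)   [square of b] = y*z - x
and tr(b^3 a) = tr(b) tr(a b^2) - tr(a b)   [square of b] = y^2*z - x*y - z
and tr(b a^-1 b^2) = tr(b^3) tr(a) - tr(b^3 a)   [inverse elimination on a] = x*y^3 - y^2*z - 2*x*y + z
tr(a b a b) = tr(b a) tr(b a) - tr(1)   [split at a repeated b] = z^2 - 2
tr(a b a) = tr(a) tr(b a) - tr(b)   [square of a] = x*z - y
next, tr(b^2 a b a) = tr(b) tr(a b a b) - tr(a b a)   [square of b] = y*z^2 - x*z - y
and tr(b a^-1 b^2 a) = tr(b^2 a b) tr(a) - tr(b^2 a b a)   [inverse elimination on a] = x*y^2*z - x^2*y - y*z^2 + y
next, tr(b a^-1 b a^-1 b) = tr(b a^-1 b^2) tr(a) - tr(b a^-1 b^2 a)   [inverse elimination on a] = x^2*y^3 - 2*x*y^2*z - x^2*y + y*z^2 + x*z - y
next, tr(b a b a b a) = tr(a b) tr(a b a b) - tr(a^-1 b^-1)   [split at repeated a] = z^3 - 3*z
tr(b a b a^-1 b a) = tr(b a b a b) tr(a) - tr(b a b a b a) = x*y*z^2 - x^2*z - z^3 - x*y + 3*z
tr(b a^-1 b a^-1 b a) = tr(b a b a^-1 b) tr(a) - tr(b a b a^-1 b a) = x^2*y^2*z - x^3*y - 2*x*y*z^2 + x^2*z + z^3 + 2*x*y - 3*z
tr(b^4) = tr(b) tr(b^3) - tr(b^2)   [square of b] = y^4 - 4*y^2 + 2
tr(b^4 a) = tr(b) tr(b a b^2) - tr(b a b)   [square of b] = y^3*z - x*y^2 - 2*y*z + x
tr(b^3 a^-1 b) = tr(b^4) tr(a) - tr(b^4 a)   [inverse elimination on a] = x*y^4 - y^3*z - 3*x*y^2 + 2*y*z + x
next, tr(b a b^3 a) = tr(b) tr(b a b a b) - tr(b a b a)   [square of b] = y^2*z^2 - x*y*z - y^2 - z^2 + 2
and tr(b^3 a^-1 b a) = tr(b a b^3) tr(a) - tr(b a b^3 a)   [inverse elimination on a] = x*y^3*z - x^2*y^2 - y^2*z^2 - x*y*z + x^2 + y^2 + z^2 - 2
next, tr(b a^-1 b a^-1 b^2) = tr(b^3 a^-1 b) tr(a) - tr(b^3 a^-1 b a)   [inverse elimination on a] = x^2*y^4 - 2*x*y^3*z - 2*x^2*y^2 + y^2*z^2 + 3*x*y*z - y^2 - z^2 + 2
assemble the triple (tr(r) - 2; tr(r a) - x; tr(r b) - y)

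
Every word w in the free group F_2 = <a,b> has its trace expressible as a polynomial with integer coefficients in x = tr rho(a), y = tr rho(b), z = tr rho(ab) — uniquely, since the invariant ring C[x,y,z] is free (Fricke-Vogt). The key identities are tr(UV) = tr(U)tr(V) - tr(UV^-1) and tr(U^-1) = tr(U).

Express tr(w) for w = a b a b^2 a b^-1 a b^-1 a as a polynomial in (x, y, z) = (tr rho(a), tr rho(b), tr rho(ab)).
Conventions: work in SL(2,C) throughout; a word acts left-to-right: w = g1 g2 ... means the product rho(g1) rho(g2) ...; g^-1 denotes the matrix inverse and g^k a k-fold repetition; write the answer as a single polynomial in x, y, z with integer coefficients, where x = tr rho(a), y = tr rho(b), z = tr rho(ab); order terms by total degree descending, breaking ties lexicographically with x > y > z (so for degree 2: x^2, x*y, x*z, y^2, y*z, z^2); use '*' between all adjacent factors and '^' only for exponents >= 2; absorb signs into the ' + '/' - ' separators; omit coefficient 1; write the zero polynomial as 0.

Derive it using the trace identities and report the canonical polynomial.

next, trace(b a b a) = trace(a b) trace(a b) - trace(1)  (split on a) = z^2 - 2
and trace(b a b) = trace(b) trace(a b) - trace(a)  (reduce the b square) = y*z - x
trace(a^2 b a b) = trace(a) trace(b a b a) - trace(b a b)  (reduce the a square) = x*z^2 - y*z - x
trace(a b a) = trace(a) trace(b a) - trace(b)  (reduce the a square) = x*z - y
next, trace(a^2 b a) = trace(a) trace(a b a) - trace(a b)  (reduce the a square) = x^2*z - x*y - z
next, trace(a b a b^2 a) = trace(b) trace(a^2 b a b) - trace(a^2 b a)  (reduce the b square) = x*y*z^2 - x^2*z - y^2*z + z
trace(a b a b^2) = trace(b) trace(a b a b) - trace(a b a)  (reduce the b square) = y*z^2 - x*z - y
trace(a b a b^2 a^2) = trace(a) trace(a b a b^2 a) - trace(a b a b^2)  (reduce the a square) = x^2*y*z^2 - x^3*z - x*y^2*z - y*z^2 + 2*x*z + y
and trace(a^3 b a b^2 a) = trace(a) trace(a b a b^2 a^2) - trace(a b a b^2 a)  (reduce the a square) = x^3*y*z^2 - x^4*z - x^2*y^2*z - 2*x*y*z^2 + 3*x^2*z + y^2*z + x*y - z
trace(b a b a b a) = trace(a b a b) trace(a b) - trace(b a)  (split on a) = z^3 - 3*z
trace(b a b a b a^2) = trace(a) trace(b a b a b a) - trace(b a b a b)  (reduce the a square) = x*z^3 - y*z^2 - 2*x*z + y
trace(a b a^3 b a b) = trace(a) trace(b a b a b a^2) - trace(b a b a b a)  (reduce the a square) = x^2*z^3 - x*y*z^2 - 2*x^2*z - z^3 + x*y + 3*z
trace(b^2) = trace(b) trace(b) - trace(1)  (reduce the b square) = y^2 - 2
and trace(b a^2 b) = trace(a) trace(b^2 a) - trace(b^2)  (reduce the a square) = x*y*z - x^2 - y^2 + 2
and trace(b a^2 b a^2) = trace(a) trace(b a^2 b a) - trace(b a^2 b)  (reduce the a square) = x^2*z^2 - 2*x*y*z + y^2 - 2
and trace(a b a^3 b a) = trace(a) trace(b a^2 b a^2) - trace(b a^2 b a)  (reduce the a square) = x^3*z^2 - 2*x^2*y*z + x*y^2 - x*z^2 + y*z - x
next, trace(a^3 b a b^2 a b) = trace(b) trace(a b a^3 b a b) - trace(a b a^3 b a)  (reduce the b square) = x^2*y*z^3 - x^3*z^2 - x*y^2*z^2 - y*z^3 + x*z^2 + 2*y*z + x
trace(a^2 b a b^2 a b^-1 a) = trace(a^3 b a b^2 a) trace(b) - trace(a^3 b a b^2 a b)  (eliminate b^-1) = x^3*y^2*z^2 - x^4*y*z - x^2*y^3*z - x^2*y*z^3 + x^3*z^2 - x*y^2*z^2 + 3*x^2*y*z + y^3*z + y*z^3 + x*y^2 - x*z^2 - 3*y*z - x
and trace(b^2 a b) = trace(b) trace(a b^2) - trace(a b)  (reduce the b square) = y^2*z - x*y - z
and trace(b a b a^2 b) = trace(a) trace(b^2 a b a) - trace(b^2 a b)  (reduce the a square) = x*y*z^2 - x^2*z - y^2*z + z
trace(a^2 b a^2 b a b) = trace(a) trace(b a b a^2 b a) - trace(b a b a^2 b)  (reduce the a square) = x^2*z^3 - 2*x*y*z^2 - x^2*z + y^2*z + x*y - z
trace(a b a^2 b a b^2 a) = trace(b) trace(a^2 b a^2 b a b) - trace(a^2 b a^2 b a)  (reduce the b square) = x^2*y*z^3 - x^3*z^2 - 2*x*y^2*z^2 + x^2*y*z + y^3*z + x*z^2 - 2*y*z + x
next, trace(b a b a b a b a) = trace(b a b a b a) trace(b a) - trace(a b a b)  (split on b) = z^4 - 4*z^2 + 2
trace(b a b a b a b) = trace(b) trace(a b a b a b) - trace(a b a b a)  (reduce the b square) = y*z^3 - x*z^2 - 2*y*z + x
next, trace(a b a b a^2 b a b) = trace(a) trace(b a b a b a b a) - trace(b a b a b a b)  (reduce the a square) = x*z^4 - y*z^3 - 3*x*z^2 + 2*y*z + x
next, trace(a b a^2 b a b^2 a b) = trace(b) trace(a b a b a^2 b a b) - trace(a b a b a^2 b a)  (reduce the b square) = x*y*z^4 - x^2*z^3 - y^2*z^3 - x*y*z^2 + x^2*z + y^2*z + z
trace(a^2 b a b^2 a b^-1 a b) = trace(a b a^2 b a b^2 a) trace(b) - trace(a b a^2 b a b^2 a b)  (eliminate b^-1) = x^2*y^2*z^3 - x^3*y*z^2 - 2*x*y^3*z^2 - x*y*z^4 + x^2*y^2*z + x^2*z^3 + y^4*z + y^2*z^3 + 2*x*y*z^2 - x^2*z - 3*y^2*z + x*y - z
and trace(a b a b^2 a b^-1 a b^-1 a) = trace(a^2 b a b^2 a b^-1 a) trace(b) - trace(a^2 b a b^2 a b^-1 a b)  (eliminate b^-1) = x^3*y^3*z^2 - x^4*y^2*z - x^2*y^4*z - 2*x^2*y^2*z^3 + 2*x^3*y*z^2 + x*y^3*z^2 + x*y*z^4 + 2*x^2*y^2*z - x^2*z^3 + x*y^3 - 3*x*y*z^2 + x^2*z - 2*x*y + z

x^3*y^3*z^2 - x^4*y^2*z - x^2*y^4*z - 2*x^2*y^2*z^3 + 2*x^3*y*z^2 + x*y^3*z^2 + x*y*z^4 + 2*x^2*y^2*z - x^2*z^3 + x*y^3 - 3*x*y*z^2 + x^2*z - 2*x*y + z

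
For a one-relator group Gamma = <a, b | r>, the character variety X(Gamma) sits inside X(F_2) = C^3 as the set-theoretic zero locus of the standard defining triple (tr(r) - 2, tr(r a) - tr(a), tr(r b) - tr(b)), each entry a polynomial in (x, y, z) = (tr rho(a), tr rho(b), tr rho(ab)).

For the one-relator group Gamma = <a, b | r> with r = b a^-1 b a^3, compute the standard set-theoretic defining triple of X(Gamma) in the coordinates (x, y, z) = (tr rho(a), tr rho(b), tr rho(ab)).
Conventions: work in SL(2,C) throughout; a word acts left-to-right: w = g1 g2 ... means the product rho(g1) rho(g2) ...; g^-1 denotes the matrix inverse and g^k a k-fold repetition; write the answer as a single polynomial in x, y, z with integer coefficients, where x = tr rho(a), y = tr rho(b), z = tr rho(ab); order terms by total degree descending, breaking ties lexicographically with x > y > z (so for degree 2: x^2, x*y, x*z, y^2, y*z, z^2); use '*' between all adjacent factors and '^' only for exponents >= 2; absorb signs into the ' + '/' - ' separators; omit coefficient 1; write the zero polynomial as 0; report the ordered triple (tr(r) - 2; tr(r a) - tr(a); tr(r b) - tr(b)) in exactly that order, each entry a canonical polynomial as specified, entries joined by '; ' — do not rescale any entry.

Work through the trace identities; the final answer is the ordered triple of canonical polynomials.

tr(a^2 b) = tr(a) * tr(b a) - tr(b) = x*z - y
tr(a^2) = tr(a) * tr(a) - tr(1) = x^2 - 2
use: tr(a b^2 a) = tr(b) * tr(a^2 b) - tr(a^2) = x*y*z - x^2 - y^2 + 2
apply: tr(a b^2) = tr(b) * tr(a b) - tr(a) = y*z - x
use: tr(b a^3 b) = tr(a) * tr(a b^2 a) - tr(a b^2) = x^2*y*z - x^3 - x*y^2 - y*z + 3*x
apply: tr(b a b a) = tr(b a) * tr(b a) - tr(1) = z^2 - 2
apply: tr(a b a b a) = tr(a) * tr(b a b a) - tr(b a b) = x*z^2 - y*z - x
apply: tr(b a^3 b a) = tr(a) * tr(a b a b a) - tr(a b a b) = x^2*z^2 - x*y*z - x^2 - z^2 + 2
tr(b a^-1 b a^3) = tr(b a^3 b) * tr(a) - tr(b a^3 b a) = x^3*y*z - x^4 - x^2*y^2 - x^2*z^2 + 4*x^2 + z^2 - 2
tr(a^2 b a) = tr(a) * tr(b a^2) - tr(b a) = x^2*z - x*y - z
tr(a^4 b) = tr(a) * tr(a^2 b a) - tr(a^2 b) = x^3*z - x^2*y - 2*x*z + y
tr(a^3) = tr(a) * tr(a^2) - tr(a) = x^3 - 3*x
use: tr(a^4) = tr(a) * tr(a^3) - tr(a^2) = x^4 - 4*x^2 + 2
tr(b a^4 b) = tr(b) * tr(a^4 b) - tr(a^4) = x^3*y*z - x^4 - x^2*y^2 - 2*x*y*z + 4*x^2 + y^2 - 2
tr(b a^4 b a) = tr(a) * tr(a b a b a^2) - tr(a b a b a) = x^3*z^2 - x^2*y*z - x^3 - 2*x*z^2 + y*z + 3*x
tr(b a^-1 b a^4) = tr(b a^4 b) * tr(a) - tr(b a^4 b a) = x^4*y*z - x^5 - x^3*y^2 - x^3*z^2 - x^2*y*z + 5*x^3 + x*y^2 + 2*x*z^2 - y*z - 5*x
apply: tr(a b^3 a) = tr(b) * tr(a^2 b^2) - tr(a^2 b) = x*y^2*z - x^2*y - y^3 - x*z + 3*y
use: tr(a b^3) = tr(b) * tr(a b^2) - tr(a b) = y^2*z - x*y - z
use: tr(b a^3 b^2) = tr(a) * tr(a b^3 a) - tr(a b^3) = x^2*y^2*z - x^3*y - x*y^3 - x^2*z - y^2*z + 4*x*y + z
use: tr(b^2 a b a) = tr(b) * tr(a b a b) - tr(a b a) = y*z^2 - x*z - y
apply: tr(a b^2 a b a) = tr(a) * tr(b^2 a b a) - tr(b^2 a b) = x*y*z^2 - x^2*z - y^2*z + z
use: tr(b a^3 b^2 a) = tr(a) * tr(a b^2 a b a) - tr(a b^2 a b) = x^2*y*z^2 - x^3*z - x*y^2*z - y*z^2 + 2*x*z + y
tr(b a^-1 b a^3 b) = tr(b a^3 b^2) * tr(a) - tr(b a^3 b^2 a) = x^3*y^2*z - x^4*y - x^2*y^3 - x^2*y*z^2 + 4*x^2*y + y*z^2 - x*z - y
assemble the triple (tr(r) - 2; tr(r a) - x; tr(r b) - y)

x^3*y*z - x^4 - x^2*y^2 - x^2*z^2 + 4*x^2 + z^2 - 4; x^4*y*z - x^5 - x^3*y^2 - x^3*z^2 - x^2*y*z + 5*x^3 + x*y^2 + 2*x*z^2 - y*z - 6*x; x^3*y^2*z - x^4*y - x^2*y^3 - x^2*y*z^2 + 4*x^2*y + y*z^2 - x*z - 2*y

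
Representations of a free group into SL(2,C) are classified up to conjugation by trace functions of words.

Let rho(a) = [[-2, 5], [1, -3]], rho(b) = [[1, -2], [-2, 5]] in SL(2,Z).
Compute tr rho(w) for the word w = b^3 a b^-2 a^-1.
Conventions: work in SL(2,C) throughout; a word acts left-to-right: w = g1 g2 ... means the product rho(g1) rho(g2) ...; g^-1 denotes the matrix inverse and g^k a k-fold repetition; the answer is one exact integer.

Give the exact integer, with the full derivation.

rho(b) = [[1, -2], [-2, 5]]
... * rho(b) = [[1, -2], [-2, 5]]  ->  [[5, -12], [-12, 29]]
... * rho(b) = [[1, -2], [-2, 5]]  ->  [[29, -70], [-70, 169]]
... * rho(a) = [[-2, 5], [1, -3]]  ->  [[-128, 355], [309, -857]]
... * rho(b^-1) = [[5, 2], [2, 1]]  ->  [[70, 99], [-169, -239]]
... * rho(b^-1) = [[5, 2], [2, 1]]  ->  [[548, 239], [-1323, -577]]
... * rho(a^-1) = [[-3, -5], [-1, -2]]  ->  [[-1883, -3218], [4546, 7769]]
tr = -1883 + 7769 = 5886

5886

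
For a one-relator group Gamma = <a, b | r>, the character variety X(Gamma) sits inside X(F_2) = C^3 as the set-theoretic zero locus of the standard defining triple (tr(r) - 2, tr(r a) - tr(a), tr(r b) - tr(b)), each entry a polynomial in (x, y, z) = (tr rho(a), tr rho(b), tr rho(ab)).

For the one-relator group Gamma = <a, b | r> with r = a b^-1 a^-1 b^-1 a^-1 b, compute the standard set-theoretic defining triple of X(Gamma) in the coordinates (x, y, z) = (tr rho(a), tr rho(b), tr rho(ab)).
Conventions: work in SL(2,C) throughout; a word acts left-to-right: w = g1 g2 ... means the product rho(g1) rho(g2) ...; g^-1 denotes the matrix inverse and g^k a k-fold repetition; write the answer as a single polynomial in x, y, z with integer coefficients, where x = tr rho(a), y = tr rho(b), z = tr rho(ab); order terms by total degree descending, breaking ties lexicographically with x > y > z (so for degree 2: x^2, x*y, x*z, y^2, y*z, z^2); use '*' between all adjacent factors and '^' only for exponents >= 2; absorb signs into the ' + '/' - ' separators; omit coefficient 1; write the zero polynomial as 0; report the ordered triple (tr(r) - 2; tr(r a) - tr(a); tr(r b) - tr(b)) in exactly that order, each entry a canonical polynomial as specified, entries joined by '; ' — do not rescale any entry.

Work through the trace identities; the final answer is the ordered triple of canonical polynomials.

-x*y*z^2 + x^2*z + y^2*z + z^3 - 3*z - 2; -x^2*y*z^2 + x^3*z + x*y^2*z + x*z^3 - 4*x*z - x + y; -x*y^2*z^2 + x^2*y*z + y^3*z + y*z^3 - 4*y*z + x - y

next, tr(a b a) = tr(a) tr(b a) - tr(b)  (reduce the a square) = x*z - y
tr(a b a b) = tr(b a) tr(b a) - tr(1)  (split on b) = z^2 - 2
next, tr(b a b^-1 a) = tr(a b a) tr(b) - tr(a b a b)  (eliminate b^-1) = x*y*z - y^2 - z^2 + 2
next, tr(a^-1 b a b^-1) = tr(b a b^-1) tr(a) - tr(b a b^-1 a)  (eliminate a^-1) = -x*y*z + x^2 + y^2 + z^2 - 2
tr(b^-1 a^-1 b a b^-1) = tr(a^-1 b a b^-1) tr(b) - tr(a^-1 b a)  (eliminate b^-1) = -x*y^2*z + x^2*y + y^3 + y*z^2 - 3*y
and tr(a^2) = tr(a) tr(a) - tr(1)  (reduce the a square) = x^2 - 2
and tr(a b^2 a) = tr(b) tr(a^2 b) - tr(a^2)  (reduce the b square) = x*y*z - x^2 - y^2 + 2
next, tr(a b^2 a b) = tr(b) tr(a b a b) - tr(a b a)  (reduce the b square) = y*z^2 - x*z - y
tr(b a b^-1 a b) = tr(a b^2 a) tr(b) - tr(a b^2 a b)  (eliminate b^-1) = x*y^2*z - x^2*y - y^3 - y*z^2 + x*z + 3*y
tr(b a b) = tr(b) tr(a b) - tr(a)  (reduce the b square) = y*z - x
tr(a b a b a) = tr(a) tr(b a b a) - tr(b a b)  (reduce the a square) = x*z^2 - y*z - x
and tr(a b a b a b) = tr(a b a b) tr(a b) - tr(b a)  (split on a) = z^3 - 3*z
and tr(b a b^-1 a b a) = tr(a b a b a) tr(b) - tr(a b a b a b)  (eliminate b^-1) = x*y*z^2 - y^2*z - z^3 - x*y + 3*z
and tr(a^-1 b a b^-1 a b) = tr(b a b^-1 a b) tr(a) - tr(b a b^-1 a b a)  (eliminate a^-1) = x^2*y^2*z - x^3*y - x*y^3 - 2*x*y*z^2 + x^2*z + y^2*z + z^3 + 4*x*y - 3*z
and tr(b^-1 a^-1 b a b^-1 a) = tr(a^-1 b a b^-1 a) tr(b) - tr(a^-1 b a b^-1 a b)  (eliminate b^-1) = -x^2*y^2*z + x^3*y + x*y^3 + 2*x*y*z^2 - x^2*z - y^2*z - z^3 - 3*x*y + 3*z
next, tr(a b^-1 a^-1 b^-1 a^-1 b) = tr(b^-1 a^-1 b a b^-1) tr(a) - tr(b^-1 a^-1 b a b^-1 a)  (eliminate a^-1) = -x*y*z^2 + x^2*z + y^2*z + z^3 - 3*z
tr(b a^2 b a^-1) = tr(b a^2 b) tr(a) - tr(b a^2 b a)  (eliminate a^-1) = x^2*y*z - x^3 - x*y^2 - x*z^2 + y*z + 3*x
tr(a^-2 b a^2 b) = tr(b a^2 b a^-1) tr(a) - tr(b a^2 b)  (eliminate a^-1) = x^3*y*z - x^4 - x^2*y^2 - x^2*z^2 + 4*x^2 + y^2 - 2
tr(a^-1 b a^2 b^-1 a^-1) = tr(a^-2 b a^2) tr(b) - tr(a^-2 b a^2 b)  (eliminate b^-1) = -x^3*y*z + x^4 + x^2*y^2 + x^2*z^2 - 4*x^2 + 2
tr(b^2 a^2 b) = tr(b) tr(b a^2 b) - tr(b a^2)  (reduce the b square) = x*y^2*z - x^2*y - y^3 - x*z + 3*y
tr(b a b^2) = tr(b) tr(b a b) - tr(b a)  (reduce the b square) = y^2*z - x*y - z
tr(b^2 a^2 b a) = tr(a) tr(b a b^2 a) - tr(b a b^2)  (reduce the a square) = x*y*z^2 - x^2*z - y^2*z + z
tr(a^-1 b^2 a^2 b) = tr(b^2 a^2 b) tr(a) - tr(b^2 a^2 b a)  (eliminate a^-1) = x^2*y^2*z - x^3*y - x*y^3 - x*y*z^2 + y^2*z + 3*x*y - z
tr(b a^2 b^-1 a^-1 b) = tr(a^-1 b^2 a^2) tr(b) - tr(a^-1 b^2 a^2 b)  (eliminate b^-1) = -x^2*y^2*z + x^3*y + x*y^3 + x*y*z^2 - 4*x*y + z
and tr(a b a^2) = tr(a) tr(a b a) - tr(a b)  (reduce the a square) = x^2*z - x*y - z
tr(b a b a^2 b) = tr(b) tr(a b a^2 b) - tr(a b a^2)  (reduce the b square) = x*y*z^2 - x^2*z - y^2*z + z
tr(b a b a^2 b a) = tr(a) tr(b a b a b a) - tr(b a b a b)  (reduce the a square) = x*z^3 - y*z^2 - 2*x*z + y
next, tr(a^-1 b a b a^2 b) = tr(b a b a^2 b) tr(a) - tr(b a b a^2 b a)  (eliminate a^-1) = x^2*y*z^2 - x^3*z - x*y^2*z - x*z^3 + y*z^2 + 3*x*z - y
and tr(b a^2 b^-1 a^-1 b a) = tr(a^-1 b a b a^2) tr(b) - tr(a^-1 b a b a^2 b)  (eliminate b^-1) = -x^2*y*z^2 + x^3*z + x*y^2*z + x*z^3 - 3*x*z - y
tr(a^-1 b a^2 b^-1 a^-1 b) = tr(b a^2 b^-1 a^-1 b) tr(a) - tr(b a^2 b^-1 a^-1 b a)  (eliminate a^-1) = -x^3*y^2*z + x^4*y + x^2*y^3 + 2*x^2*y*z^2 - x^3*z - x*y^2*z - x*z^3 - 4*x^2*y + 4*x*z + y
and tr(a b^-1 a^-1 b^-1 a^-1 b a) = tr(a^-1 b a^2 b^-1 a^-1) tr(b) - tr(a^-1 b a^2 b^-1 a^-1 b)  (eliminate b^-1) = -x^2*y*z^2 + x^3*z + x*y^2*z + x*z^3 - 4*x*z + y
tr(b^2) = tr(b) tr(b) - tr(1)   [square of b] = y^2 - 2
tr(a^-1 b^2 a b) = tr(b^2 a b) tr(a) - tr(b^2 a b a)   [inverse elimination on a] = x*y^2*z - x^2*y - y*z^2 + y
next, tr(a^-1 b^2 a b^-1) = tr(a^-1 b^2 a) tr(b) - tr(a^-1 b^2 a b)   [inverse elimination on b] = -x*y^2*z + x^2*y + y^3 + y*z^2 - 3*y
and tr(a^-1 b^2 a b^-1 a^-1) = tr(a^-1 b^2 a b^-1) tr(a) - tr(a^-1 b^2 a b^-1 a)   [inverse elimination on a] = -x^2*y^2*z + x^3*y + x*y^3 + x*y*z^2 - 3*x*y - z
and tr(b^3) = tr(b) tr(b^2) - tr(b)   [square of b] = y^3 - 3*y
tr(b a^-1 b^2) = tr(b^3) tr(a) - tr(b^3 a)   [inverse elimination on a] = x*y^3 - y^2*z - 2*x*y + z
and tr(b^2 a b^2) = tr(b) tr(b^2 a b) - tr(b^2 a)   [square of b] = y^3*z - x*y^2 - 2*y*z + x
next, tr(b^2 a b^2 a) = tr(b) tr(a b^2 a b) - tr(a b^2 a)   [square of b] = y^2*z^2 - 2*x*y*z + x^2 - 2
next, tr(b a^-1 b^2 a b) = tr(b^2 a b^2) tr(a) - tr(b^2 a b^2 a)   [inverse elimination on a] = x*y^3*z - x^2*y^2 - y^2*z^2 + 2
next, tr(b^2 a b a b) = tr(b) tr(a b a b^2) - tr(a b a b)   [square of b] = y^2*z^2 - x*y*z - y^2 - z^2 + 2
tr(b^2 a b a b a) = tr(b) tr(a b a b a b) - tr(a b a b a)   [square of b] = y*z^3 - x*z^2 - 2*y*z + x
next, tr(b a^-1 b^2 a b a) = tr(b^2 a b a b) tr(a) - tr(b^2 a b a b a)   [inverse elimination on a] = x*y^2*z^2 - x^2*y*z - y*z^3 - x*y^2 + 2*y*z + x
tr(a^-1 b a^-1 b^2 a b) = tr(b a^-1 b^2 a b) tr(a) - tr(b a^-1 b^2 a b a)   [inverse elimination on a] = x^2*y^3*z - x^3*y^2 - 2*x*y^2*z^2 + x^2*y*z + y*z^3 + x*y^2 - 2*y*z + x
tr(a^-1 b^2 a b^-1 a^-1 b) = tr(a^-1 b a^-1 b^2 a) tr(b) - tr(a^-1 b a^-1 b^2 a b)   [inverse elimination on b] = -x^2*y^3*z + x^3*y^2 + x*y^4 + 2*x*y^2*z^2 - x^2*y*z - y^3*z - y*z^3 - 3*x*y^2 + 3*y*z - x
and tr(a b^-1 a^-1 b^-1 a^-1 b^2) = tr(a^-1 b^2 a b^-1 a^-1) tr(b) - tr(a^-1 b^2 a b^-1 a^-1 b)   [inverse elimination on b] = -x*y^2*z^2 + x^2*y*z + y^3*z + y*z^3 - 4*y*z + x
assemble the triple (tr(r) - 2; tr(r a) - x; tr(r b) - y)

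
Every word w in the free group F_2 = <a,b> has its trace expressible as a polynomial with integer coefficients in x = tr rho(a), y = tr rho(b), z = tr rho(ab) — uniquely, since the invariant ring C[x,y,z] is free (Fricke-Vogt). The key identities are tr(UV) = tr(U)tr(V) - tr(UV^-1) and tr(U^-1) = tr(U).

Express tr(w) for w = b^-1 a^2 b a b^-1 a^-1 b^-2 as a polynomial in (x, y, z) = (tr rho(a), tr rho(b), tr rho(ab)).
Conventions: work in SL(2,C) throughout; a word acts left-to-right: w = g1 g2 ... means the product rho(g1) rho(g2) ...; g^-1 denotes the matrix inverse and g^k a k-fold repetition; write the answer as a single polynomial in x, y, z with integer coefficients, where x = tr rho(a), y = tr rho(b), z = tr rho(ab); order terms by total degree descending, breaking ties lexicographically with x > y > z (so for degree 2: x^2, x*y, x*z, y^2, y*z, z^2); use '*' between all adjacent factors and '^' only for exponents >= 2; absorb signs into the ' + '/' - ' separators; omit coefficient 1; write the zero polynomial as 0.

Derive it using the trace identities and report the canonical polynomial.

trace(a^2) = trace(a) trace(a) - trace(1) = x^2 - 2
trace(a^2 b) = trace(a) trace(b a) - trace(b) = x*z - y
trace(a^2 b^-1) = trace(a^2) trace(b) - trace(a^2 b) = x^2*y - x*z - y
trace(b^-2 a^2) = trace(a^2 b^-1) trace(b) - trace(a^2) = x^2*y^2 - x*y*z - x^2 - y^2 + 2
apply: trace(a^2 b a) = trace(a) trace(a b a) - trace(a b) = x^2*z - x*y - z
use: trace(b a b a) = trace(b a) trace(b a) - trace(1) = z^2 - 2
trace(b a b) = trace(b) trace(a b) - trace(a) = y*z - x
trace(a^2 b a b) = trace(a) trace(b a b a) - trace(b a b) = x*z^2 - y*z - x
trace(b^-1 a^2 b a) = trace(a^2 b a) trace(b) - trace(a^2 b a b) = x^2*y*z - x*y^2 - x*z^2 + x
trace(a^2 b a b a) = trace(a) trace(b a b a^2) - trace(b a b a) = x^2*z^2 - x*y*z - x^2 - z^2 + 2
use: trace(b a b a b a) = trace(b a) trace(b a b a) - trace(b^-1 a^-1) = z^3 - 3*z
trace(b a b a b) = trace(b) trace(a b a b) - trace(a b a) = y*z^2 - x*z - y
apply: trace(a^2 b a b a b) = trace(a) trace(b a b a b a) - trace(b a b a b) = x*z^3 - y*z^2 - 2*x*z + y
use: trace(b^-1 a^2 b a b a) = trace(a^2 b a b a) trace(b) - trace(a^2 b a b a b) = x^2*y*z^2 - x*y^2*z - x*z^3 - x^2*y + 2*x*z + y
apply: trace(b^-2 a^2 b a b a) = trace(b^-1 a^2 b a b a) trace(b) - trace(b^-1 a^2 b a b a b) = x^2*y^2*z^2 - x*y^3*z - x*y*z^3 - x^2*y^2 - x^2*z^2 + 3*x*y*z + x^2 + y^2 + z^2 - 2
trace(b^-2 a^2 b a b a^-1) = trace(b^-2 a^2 b a b) trace(a) - trace(b^-2 a^2 b a b a) = -x^2*y^2*z^2 + x^3*y*z + x*y^3*z + x*y*z^3 - 3*x*y*z - y^2 - z^2 + 2
trace(b^-1 a^2 b a b a^-1) = trace(b^-1 a^2 b a b) trace(a) - trace(b^-1 a^2 b a b a) = -x^2*y*z^2 + x^3*z + x*y^2*z + x*z^3 - 3*x*z - y
trace(a^-1 b^-3 a^2 b a b) = trace(b^-2 a^2 b a b a^-1) trace(b) - trace(b^-2 a^2 b a b a^-1 b) = -x^2*y^3*z^2 + x^3*y^2*z + x*y^4*z + x*y^2*z^3 + x^2*y*z^2 - x^3*z - 4*x*y^2*z - x*z^3 - y^3 - y*z^2 + 3*x*z + 3*y
trace(b^-1 a^2 b a b^-1 a^-1 b^-2) = trace(a^-1 b^-3 a^2 b a) trace(b) - trace(a^-1 b^-3 a^2 b a b) = x^2*y^3*z^2 - x^3*y^2*z - x*y^4*z - x*y^2*z^3 + x^2*y^3 - x^2*y*z^2 + x^3*z + 3*x*y^2*z + x*z^3 - x^2*y + y*z^2 - 3*x*z - y

x^2*y^3*z^2 - x^3*y^2*z - x*y^4*z - x*y^2*z^3 + x^2*y^3 - x^2*y*z^2 + x^3*z + 3*x*y^2*z + x*z^3 - x^2*y + y*z^2 - 3*x*z - y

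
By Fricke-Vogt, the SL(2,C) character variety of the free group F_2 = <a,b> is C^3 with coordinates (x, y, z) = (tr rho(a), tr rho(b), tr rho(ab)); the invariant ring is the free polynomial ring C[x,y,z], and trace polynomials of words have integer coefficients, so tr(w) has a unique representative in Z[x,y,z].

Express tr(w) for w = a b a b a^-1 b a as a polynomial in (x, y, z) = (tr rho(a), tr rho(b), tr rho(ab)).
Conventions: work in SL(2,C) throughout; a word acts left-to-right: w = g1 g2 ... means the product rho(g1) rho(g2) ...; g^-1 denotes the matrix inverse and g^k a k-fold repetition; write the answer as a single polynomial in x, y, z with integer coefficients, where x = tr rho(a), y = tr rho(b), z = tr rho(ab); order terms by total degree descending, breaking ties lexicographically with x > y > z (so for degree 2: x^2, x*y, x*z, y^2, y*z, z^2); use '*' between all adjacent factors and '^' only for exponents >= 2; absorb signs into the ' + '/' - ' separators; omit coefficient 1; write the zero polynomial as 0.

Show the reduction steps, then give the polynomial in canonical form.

x^2*y*z^2 - x^3*z - x*y^2*z - x*z^3 + y*z^2 + 3*x*z - y

tr(a b a b) = tr(a b) tr(a b) - tr(1)   [split at repeated a] = z^2 - 2
tr(a b a) = tr(a) tr(b a) - tr(b) = x*z - y
next, tr(b a b^2 a) = tr(b) tr(a b a b) - tr(a b a) = y*z^2 - x*z - y
next, tr(a b^2) = tr(b) tr(a b) - tr(a) = y*z - x
next, tr(b a b^2) = tr(b) tr(a b^2) - tr(a b) = y^2*z - x*y - z
tr(b a^2 b a b) = tr(a) tr(b a b^2 a) - tr(b a b^2) = x*y*z^2 - x^2*z - y^2*z + z
tr(b a b a b a) = tr(a b a b) tr(a b) - tr(b a)   [split at repeated a] = z^3 - 3*z
next, tr(b a^2 b a b a) = tr(a) tr(b a b a b a) - tr(b a b a b) = x*z^3 - y*z^2 - 2*x*z + y
tr(a b a b a^-1 b a) = tr(b a^2 b a b) tr(a) - tr(b a^2 b a b a) = x^2*y*z^2 - x^3*z - x*y^2*z - x*z^3 + y*z^2 + 3*x*z - y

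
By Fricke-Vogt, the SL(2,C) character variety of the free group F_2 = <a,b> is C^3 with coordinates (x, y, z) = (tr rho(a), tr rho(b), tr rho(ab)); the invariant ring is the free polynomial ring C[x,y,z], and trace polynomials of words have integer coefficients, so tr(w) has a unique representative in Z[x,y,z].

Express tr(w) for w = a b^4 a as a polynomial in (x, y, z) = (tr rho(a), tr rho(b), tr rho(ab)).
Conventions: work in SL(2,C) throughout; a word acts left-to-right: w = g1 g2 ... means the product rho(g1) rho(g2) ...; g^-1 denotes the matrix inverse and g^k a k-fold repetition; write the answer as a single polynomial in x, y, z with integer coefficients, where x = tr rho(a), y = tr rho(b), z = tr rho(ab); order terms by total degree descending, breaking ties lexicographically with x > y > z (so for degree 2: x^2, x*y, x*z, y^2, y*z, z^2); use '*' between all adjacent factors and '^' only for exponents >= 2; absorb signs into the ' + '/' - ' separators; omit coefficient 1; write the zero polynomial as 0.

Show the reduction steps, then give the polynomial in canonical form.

x*y^3*z - x^2*y^2 - y^4 - 2*x*y*z + x^2 + 4*y^2 - 2

trace(a^2 b) = trace(a) trace(b a) - trace(b) = x*z - y
so trace(a^2) = trace(a) trace(a) - trace(1) = x^2 - 2
so trace(b a^2 b) = trace(b) trace(a^2 b) - trace(a^2) = x*y*z - x^2 - y^2 + 2
reduce: trace(b a^2 b^2) = trace(b) trace(b a^2 b) - trace(b a^2) = x*y^2*z - x^2*y - y^3 - x*z + 3*y
trace(a b^4 a) = trace(b) trace(b a^2 b^2) - trace(b a^2 b) = x*y^3*z - x^2*y^2 - y^4 - 2*x*y*z + x^2 + 4*y^2 - 2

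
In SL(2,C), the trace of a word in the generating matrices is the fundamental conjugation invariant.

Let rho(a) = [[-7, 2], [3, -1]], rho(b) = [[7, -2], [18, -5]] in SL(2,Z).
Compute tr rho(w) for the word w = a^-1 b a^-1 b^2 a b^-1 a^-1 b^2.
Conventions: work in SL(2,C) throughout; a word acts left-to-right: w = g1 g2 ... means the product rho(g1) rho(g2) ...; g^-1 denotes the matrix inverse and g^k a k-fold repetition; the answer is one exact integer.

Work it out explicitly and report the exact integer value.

-706

rho(a^-1) = [[-1, -2], [-3, -7]]
... * rho(b) = [[7, -2], [18, -5]]  ->  [[-43, 12], [-147, 41]]
... * rho(a^-1) = [[-1, -2], [-3, -7]]  ->  [[7, 2], [24, 7]]
... * rho(b) = [[7, -2], [18, -5]]  ->  [[85, -24], [294, -83]]
... * rho(b) = [[7, -2], [18, -5]]  ->  [[163, -50], [564, -173]]
... * rho(a) = [[-7, 2], [3, -1]]  ->  [[-1291, 376], [-4467, 1301]]
... * rho(b^-1) = [[-5, 2], [-18, 7]]  ->  [[-313, 50], [-1083, 173]]
... * rho(a^-1) = [[-1, -2], [-3, -7]]  ->  [[163, 276], [564, 955]]
... * rho(b) = [[7, -2], [18, -5]]  ->  [[6109, -1706], [21138, -5903]]
... * rho(b) = [[7, -2], [18, -5]]  ->  [[12055, -3688], [41712, -12761]]
tr = 12055 + -12761 = -706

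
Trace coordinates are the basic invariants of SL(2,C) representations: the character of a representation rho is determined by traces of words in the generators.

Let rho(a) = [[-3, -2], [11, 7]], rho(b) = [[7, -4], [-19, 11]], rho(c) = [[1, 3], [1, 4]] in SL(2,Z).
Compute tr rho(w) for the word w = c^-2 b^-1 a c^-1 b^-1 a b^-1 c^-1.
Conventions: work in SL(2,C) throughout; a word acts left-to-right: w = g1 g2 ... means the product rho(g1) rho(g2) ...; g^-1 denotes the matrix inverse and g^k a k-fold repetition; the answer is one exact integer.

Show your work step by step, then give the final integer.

rho(c^-1) = [[4, -3], [-1, 1]]
... * rho(c^-1) = [[4, -3], [-1, 1]]  ->  [[19, -15], [-5, 4]]
... * rho(b^-1) = [[11, 4], [19, 7]]  ->  [[-76, -29], [21, 8]]
... * rho(a) = [[-3, -2], [11, 7]]  ->  [[-91, -51], [25, 14]]
... * rho(c^-1) = [[4, -3], [-1, 1]]  ->  [[-313, 222], [86, -61]]
... * rho(b^-1) = [[11, 4], [19, 7]]  ->  [[775, 302], [-213, -83]]
... * rho(a) = [[-3, -2], [11, 7]]  ->  [[997, 564], [-274, -155]]
... * rho(b^-1) = [[11, 4], [19, 7]]  ->  [[21683, 7936], [-5959, -2181]]
... * rho(c^-1) = [[4, -3], [-1, 1]]  ->  [[78796, -57113], [-21655, 15696]]
tr = 78796 + 15696 = 94492

94492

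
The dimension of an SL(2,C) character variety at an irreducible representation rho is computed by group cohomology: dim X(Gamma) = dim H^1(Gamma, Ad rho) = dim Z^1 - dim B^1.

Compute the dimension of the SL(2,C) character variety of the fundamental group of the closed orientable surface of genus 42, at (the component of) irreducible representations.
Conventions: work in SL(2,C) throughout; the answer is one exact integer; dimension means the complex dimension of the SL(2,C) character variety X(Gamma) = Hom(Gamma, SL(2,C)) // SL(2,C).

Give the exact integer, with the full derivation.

246

The genus-42 surface group: 2g = 84 generators, one relator prod [a_i, b_i].
Unconstrained cocycle data is one sl_2 vector per generator (252 dimensions), cut by the relator condition d_2(z) = 0.
d_2 is surjective at irreducible rho (its cokernel H^2 is dual to H^0 = 0), so dim Z^1 = 252 - 3 = 249.
As always at irreducible rho, dim B^1 = 3.
dim X = dim H^1 = 249 - 3 = 246.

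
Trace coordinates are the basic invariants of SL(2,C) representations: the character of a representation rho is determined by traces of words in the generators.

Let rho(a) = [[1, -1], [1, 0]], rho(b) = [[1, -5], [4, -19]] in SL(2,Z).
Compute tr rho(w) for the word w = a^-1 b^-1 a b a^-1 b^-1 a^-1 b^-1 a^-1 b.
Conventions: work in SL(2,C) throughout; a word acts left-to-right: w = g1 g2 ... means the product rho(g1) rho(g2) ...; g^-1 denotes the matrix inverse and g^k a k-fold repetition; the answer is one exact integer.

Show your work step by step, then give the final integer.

rho(a^-1) = [[0, 1], [-1, 1]]
... * rho(b^-1) = [[-19, 5], [-4, 1]]  ->  [[-4, 1], [15, -4]]
... * rho(a) = [[1, -1], [1, 0]]  ->  [[-3, 4], [11, -15]]
... * rho(b) = [[1, -5], [4, -19]]  ->  [[13, -61], [-49, 230]]
... * rho(a^-1) = [[0, 1], [-1, 1]]  ->  [[61, -48], [-230, 181]]
... * rho(b^-1) = [[-19, 5], [-4, 1]]  ->  [[-967, 257], [3646, -969]]
... * rho(a^-1) = [[0, 1], [-1, 1]]  ->  [[-257, -710], [969, 2677]]
... * rho(b^-1) = [[-19, 5], [-4, 1]]  ->  [[7723, -1995], [-29119, 7522]]
... * rho(a^-1) = [[0, 1], [-1, 1]]  ->  [[1995, 5728], [-7522, -21597]]
... * rho(b) = [[1, -5], [4, -19]]  ->  [[24907, -118807], [-93910, 447953]]
tr = 24907 + 447953 = 472860

472860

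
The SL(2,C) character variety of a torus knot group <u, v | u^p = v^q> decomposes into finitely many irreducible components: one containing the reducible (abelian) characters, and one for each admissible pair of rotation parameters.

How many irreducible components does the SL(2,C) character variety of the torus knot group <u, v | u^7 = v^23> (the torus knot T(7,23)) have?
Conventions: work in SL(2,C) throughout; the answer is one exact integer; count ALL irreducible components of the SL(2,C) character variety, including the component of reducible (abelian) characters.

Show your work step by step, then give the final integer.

Gamma = < u, v | u^7 = v^23 > (torus knot T(7,23)); the central element u^7 = v^23 acts as +I or -I in any irreducible SL(2,C) representation.
So on each irreducible component the traces are pinned: tr(u) = 2*cos(pi*alpha/7) with 1 <= alpha <= 6, tr(v) = 2*cos(pi*beta/23) with 1 <= beta <= 22.
The two central values (-1)^alpha I and (-1)^beta I must be the same matrix, so alpha and beta share a parity.
count pairs: odd alpha (3 choices) x odd beta (11), plus even alpha (3) x even beta (11): 3*11 + 3*11 = 66.
components with irreducible characters: 66; plus the single component of reducible (abelian) characters: total 67.

67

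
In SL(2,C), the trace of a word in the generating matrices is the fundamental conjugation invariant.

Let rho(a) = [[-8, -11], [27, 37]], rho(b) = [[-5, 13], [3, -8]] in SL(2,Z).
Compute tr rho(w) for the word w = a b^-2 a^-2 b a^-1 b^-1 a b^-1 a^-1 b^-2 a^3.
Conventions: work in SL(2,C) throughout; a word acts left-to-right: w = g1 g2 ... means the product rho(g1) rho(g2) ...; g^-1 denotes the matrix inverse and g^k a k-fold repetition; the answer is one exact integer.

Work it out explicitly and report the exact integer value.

rho(a) = [[-8, -11], [27, 37]]
... * rho(b^-1) = [[-8, -13], [-3, -5]]  ->  [[97, 159], [-327, -536]]
... * rho(b^-1) = [[-8, -13], [-3, -5]]  ->  [[-1253, -2056], [4224, 6931]]
... * rho(a^-1) = [[37, 11], [-27, -8]]  ->  [[9151, 2665], [-30849, -8984]]
... * rho(a^-1) = [[37, 11], [-27, -8]]  ->  [[266632, 79341], [-898845, -267467]]
... * rho(b) = [[-5, 13], [3, -8]]  ->  [[-1095137, 2831488], [3691824, -9545249]]
... * rho(a^-1) = [[37, 11], [-27, -8]]  ->  [[-116970245, -34698411], [394319211, 116972056]]
... * rho(b^-1) = [[-8, -13], [-3, -5]]  ->  [[1039857193, 1694105240], [-3505469856, -5711010023]]
... * rho(a) = [[-8, -11], [27, 37]]  ->  [[37421983936, 51243464757], [-126153511773, -172747202435]]
... * rho(b^-1) = [[-8, -13], [-3, -5]]  ->  [[-453106265759, -742703114953], [1527469701489, 2503731665224]]
... * rho(a^-1) = [[37, 11], [-27, -8]]  ->  [[3288052270648, 957455996275], [-11084376005955, -3227686605413]]
... * rho(b^-1) = [[-8, -13], [-3, -5]]  ->  [[-29176786154009, -47531959499799], [98358067863879, 160235321104480]]
... * rho(b^-1) = [[-8, -13], [-3, -5]]  ->  [[376010167731469, 616958017501112], [-1267570506224472, -2079831487752827]]
... * rho(a) = [[-8, -11], [27, 37]]  ->  [[13649785130678272, 18691334802494985], [-46014886119530553, -63010489478385407]]
... * rho(a) = [[-8, -11], [27, 37]]  ->  [[395467758621938419, 541431751254853453], [-1333164126960161565, -1825224363385423976]]
... * rho(a) = [[-8, -11], [27, 37]]  ->  [[11454915214905535879, 15682829451588255152], [-38615744795725154832, -52868496048698909897]]
tr = 11454915214905535879 + -52868496048698909897 = -41413580833793374018

-41413580833793374018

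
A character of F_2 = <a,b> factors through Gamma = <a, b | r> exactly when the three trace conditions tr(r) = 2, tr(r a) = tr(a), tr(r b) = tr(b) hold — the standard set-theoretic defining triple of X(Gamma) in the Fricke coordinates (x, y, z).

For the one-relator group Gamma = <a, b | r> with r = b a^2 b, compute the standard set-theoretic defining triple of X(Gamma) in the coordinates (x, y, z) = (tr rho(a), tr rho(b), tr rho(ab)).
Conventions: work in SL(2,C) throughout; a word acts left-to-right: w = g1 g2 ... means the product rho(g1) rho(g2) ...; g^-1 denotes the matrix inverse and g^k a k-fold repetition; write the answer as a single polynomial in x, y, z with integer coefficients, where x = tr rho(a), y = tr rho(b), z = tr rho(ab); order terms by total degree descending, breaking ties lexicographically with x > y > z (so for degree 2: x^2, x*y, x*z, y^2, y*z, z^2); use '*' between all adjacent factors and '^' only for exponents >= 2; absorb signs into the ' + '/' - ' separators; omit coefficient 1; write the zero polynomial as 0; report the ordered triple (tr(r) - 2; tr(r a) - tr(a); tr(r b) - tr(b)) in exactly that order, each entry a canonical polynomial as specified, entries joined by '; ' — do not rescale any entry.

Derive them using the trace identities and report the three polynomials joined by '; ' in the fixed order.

x*y*z - x^2 - y^2; x*z^2 - y*z - 2*x; x*y^2*z - x^2*y - y^3 - x*z + 2*y

next, trace(b^2 a) = trace(b) trace(a b) - trace(a)   [square of b] = y*z - x
trace(b^2) = trace(b) trace(b) - trace(1)   [square of b] = y^2 - 2
next, trace(b a^2 b) = trace(a) trace(b^2 a) - trace(b^2)   [square of a] = x*y*z - x^2 - y^2 + 2
and trace(b a b a) = trace(a b) trace(a b) - trace(1)   [split at repeated a] = z^2 - 2
and trace(b a^2 b a) = trace(a) trace(b a b a) - trace(b a b) = x*z^2 - y*z - x
next, trace(b a^2) = trace(a) trace(b a) - trace(b)   [square of a] = x*z - y
next, trace(b a^2 b^2) = trace(b) trace(b a^2 b) - trace(b a^2)   [square of b] = x*y^2*z - x^2*y - y^3 - x*z + 3*y
assemble the triple (trace(r) - 2; trace(r a) - x; trace(r b) - y)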